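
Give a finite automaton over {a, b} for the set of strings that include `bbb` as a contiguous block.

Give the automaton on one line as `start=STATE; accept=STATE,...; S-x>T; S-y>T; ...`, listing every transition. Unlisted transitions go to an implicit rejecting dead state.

States s0..s2 record the length of the longest prefix of `bbb` that matches the current input suffix. Reaching s3 means `bbb` has been seen, and we stay there forever. Accept from s3.
With 4 states:
        a   b  
>  s0   s0  s1 
   s1   s0  s2 
   s2   s0  s3 
 * s3   s3  s3 
(> = start, * = accepting)

start=s0; accept=s3; s0-a>s0; s0-b>s1; s1-a>s0; s1-b>s2; s2-a>s0; s2-b>s3; s3-a>s3; s3-b>s3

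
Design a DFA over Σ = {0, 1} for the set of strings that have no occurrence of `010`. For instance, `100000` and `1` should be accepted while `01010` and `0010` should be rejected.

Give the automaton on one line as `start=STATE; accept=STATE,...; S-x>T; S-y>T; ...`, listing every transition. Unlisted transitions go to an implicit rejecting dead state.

Track partial matches of the forbidden pattern `010`. State q3 is a dead state reached once `010` has occurred; every other state accepts. q0 means no part of `010` is currently matched.
4 states suffice.
        0   1  
>* q0   q1  q0 
 * q1   q1  q2 
 * q2   q3  q0 
   q3   q3  q3 
(> = start, * = accepting)

start=q0; accept=q0,q1,q2; q0-0>q1; q0-1>q0; q1-0>q1; q1-1>q2; q2-0>q3; q2-1>q0; q3-0>q3; q3-1>q3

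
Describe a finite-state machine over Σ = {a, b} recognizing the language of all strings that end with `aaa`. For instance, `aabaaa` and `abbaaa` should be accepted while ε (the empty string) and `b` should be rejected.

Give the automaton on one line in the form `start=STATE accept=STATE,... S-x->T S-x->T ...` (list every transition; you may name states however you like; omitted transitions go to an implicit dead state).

Remember how much of `aaa` the current input suffix matches. State q0 means no match yet; q1 means the last symbol is `a`; q2 means the last 2 symbols are `aa`; q3 means the last 3 symbols are `aaa`. Only q3 accepts. On a mismatch, fall back to the longest proper suffix that is still a prefix of `aaa`.
4 states suffice.
        a   b  
>  q0   q1  q0 
   q1   q2  q0 
   q2   q3  q0 
 * q3   q3  q0 
(> = start, * = accepting)

start=q0 accept=q3 q0-a->q1 q0-b->q0 q1-a->q2 q1-b->q0 q2-a->q3 q2-b->q0 q3-a->q3 q3-b->q0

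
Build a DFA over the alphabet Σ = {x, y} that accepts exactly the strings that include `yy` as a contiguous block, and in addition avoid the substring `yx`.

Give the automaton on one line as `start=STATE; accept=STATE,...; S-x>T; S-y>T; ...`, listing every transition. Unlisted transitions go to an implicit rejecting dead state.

start=S0; accept=S3; S0-x>S0; S0-y>S1; S1-x>S2; S1-y>S3; S2-x>S2; S2-y>S4; S3-x>S5; S3-y>S3; S4-x>S2; S4-y>S5; S5-x>S5; S5-y>S5

Build one automaton per condition and run them in lockstep. One (3 states) tracks whether and how much of `yy` has been seen; the other (3 states) tracks partial matches of the forbidden pattern `yx`. Each combined state is a pair, one component from each; accept when both components accept.
A 6-state machine:
        x   y  
>  S0   S0  S1 
   S1   S2  S3 
   S2   S2  S4 
 * S3   S5  S3 
   S4   S2  S5 
   S5   S5  S5 
(> = start, * = accepting)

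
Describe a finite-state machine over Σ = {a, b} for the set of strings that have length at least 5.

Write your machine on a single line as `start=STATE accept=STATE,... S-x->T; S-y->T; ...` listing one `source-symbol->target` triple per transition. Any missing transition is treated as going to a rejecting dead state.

start=s0; accept=s5,s6; s0-a->s1; s0-b->s1; s1-a->s2; s1-b->s2; s2-a->s3; s2-b->s3; s3-a->s4; s3-b->s4; s4-a->s5; s4-b->s5; s5-a->s6; s5-b->s6; s6-a->s6; s6-b->s6

Count input length up to 6: every symbol moves from s0 toward s6, which means 'more than 5' and absorbs. Accept from {s5, s6}.
7 states suffice.
        a   b  
>  s0   s1  s1 
   s1   s2  s2 
   s2   s3  s3 
   s3   s4  s4 
   s4   s5  s5 
 * s5   s6  s6 
 * s6   s6  s6 
(> = start, * = accepting)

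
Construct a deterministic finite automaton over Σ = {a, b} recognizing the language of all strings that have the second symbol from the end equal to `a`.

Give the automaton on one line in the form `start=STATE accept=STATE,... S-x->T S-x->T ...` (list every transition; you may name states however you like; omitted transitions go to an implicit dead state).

A DFA must remember the last 2 symbols (since which symbol is second-to-last isn't known until the input ends). Use one state per possible window of the last ≤2 symbols; accept from those whose window starts with `a`.
7 states suffice.
        a   b  
>  s0   s1  s2 
   s1   s3  s4 
   s2   s5  s6 
 * s3   s3  s4 
 * s4   s5  s6 
   s5   s3  s4 
   s6   s5  s6 
(> = start, * = accepting)

start=s0 accept=s3,s4 s0-a->s1 s0-b->s2 s1-a->s3 s1-b->s4 s2-a->s5 s2-b->s6 s3-a->s3 s3-b->s4 s4-a->s5 s4-b->s6 s5-a->s3 s5-b->s4 s6-a->s5 s6-b->s6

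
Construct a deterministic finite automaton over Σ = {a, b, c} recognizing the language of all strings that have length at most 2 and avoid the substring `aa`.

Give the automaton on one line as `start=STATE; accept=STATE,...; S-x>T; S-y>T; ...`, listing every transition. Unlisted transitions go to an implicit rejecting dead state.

start=s0; accept=s0,s1,s2,s4; s0-a>s1; s0-b>s2; s0-c>s2; s1-a>s3; s1-b>s4; s1-c>s4; s2-a>s4; s2-b>s4; s2-c>s4; s3-a>s3; s3-b>s3; s3-c>s3; s4-a>s3; s4-b>s3; s4-c>s3

Build one automaton per condition and run them in lockstep. One (4 states) tracks the input length, saturating at 3; the other (3 states) tracks partial matches of the forbidden pattern `aa`. Each combined state is a pair, one component from each; accept when both components accept. After merging equivalent states the machine shrinks.
5 states suffice.
        a   b   c  
>* s0   s1  s2  s2 
 * s1   s3  s4  s4 
 * s2   s4  s4  s4 
   s3   s3  s3  s3 
 * s4   s3  s3  s3 
(> = start, * = accepting)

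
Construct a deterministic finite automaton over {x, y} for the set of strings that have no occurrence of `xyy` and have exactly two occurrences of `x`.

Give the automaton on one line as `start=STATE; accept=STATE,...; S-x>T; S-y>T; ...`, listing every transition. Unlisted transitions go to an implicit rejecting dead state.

start=q0; accept=q2,q5; q0-x>q1; q0-y>q0; q1-x>q2; q1-y>q3; q2-x>q4; q2-y>q5; q3-x>q2; q3-y>q6; q4-x>q4; q4-y>q7; q5-x>q4; q5-y>q8; q6-x>q8; q6-y>q6; q7-x>q4; q7-y>q9; q8-x>q9; q8-y>q8; q9-x>q9; q9-y>q9

Handle the two conditions separately and then intersect. The first has 4 states tracking partial matches of the forbidden pattern `xyy`; the second has 4 states tracking the count of `x`s, saturating at 3. A product state is a pair (one from each), accepting exactly when both do.
10 states suffice.
        x   y  
>  q0   q1  q0 
   q1   q2  q3 
 * q2   q4  q5 
   q3   q2  q6 
   q4   q4  q7 
 * q5   q4  q8 
   q6   q8  q6 
   q7   q4  q9 
   q8   q9  q8 
   q9   q9  q9 
(> = start, * = accepting)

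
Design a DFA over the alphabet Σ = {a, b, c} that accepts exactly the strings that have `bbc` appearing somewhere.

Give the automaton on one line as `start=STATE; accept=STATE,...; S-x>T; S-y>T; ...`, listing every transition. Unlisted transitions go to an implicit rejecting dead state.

start=s0; accept=s3; s0-a>s0; s0-b>s1; s0-c>s0; s1-a>s0; s1-b>s2; s1-c>s0; s2-a>s0; s2-b>s2; s2-c>s3; s3-a>s3; s3-b>s3; s3-c>s3

States s0..s2 record the length of the longest prefix of `bbc` that matches the current input suffix. Reaching s3 means `bbc` has been seen, and we stay there forever. Accept from s3.
4 states suffice.
        a   b   c  
>  s0   s0  s1  s0 
   s1   s0  s2  s0 
   s2   s0  s2  s3 
 * s3   s3  s3  s3 
(> = start, * = accepting)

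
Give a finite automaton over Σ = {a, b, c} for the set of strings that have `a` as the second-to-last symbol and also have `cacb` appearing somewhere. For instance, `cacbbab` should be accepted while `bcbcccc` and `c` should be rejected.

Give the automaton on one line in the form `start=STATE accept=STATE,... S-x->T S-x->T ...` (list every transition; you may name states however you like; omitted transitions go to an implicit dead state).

Run two small machines in parallel and take their product. One (13 states) tracks the last 2 symbols read; the other (5 states) tracks whether and how much of `cacb` has been seen. Each combined state is a pair, one component from each; accept when both components accept.
With 23 states:
          a    b    c  
>  s0     s1   s2   s3 
   s1     s4   s5   s6 
   s2     s7   s8   s9 
   s3    s10  s11  s12 
   s4     s4   s5   s6 
   s5     s7   s8   s9 
   s6    s10  s11  s12 
   s7     s4   s5   s6 
   s8     s7   s8   s9 
   s9    s10  s11  s12 
   s10    s4   s5  s13 
   s11    s7   s8   s9 
   s12   s10  s11  s12 
   s13   s10  s14  s12 
   s14   s15  s16  s17 
   s15   s18  s19  s20 
   s16   s15  s16  s17 
   s17   s21  s14  s22 
 * s18   s18  s19  s20 
 * s19   s15  s16  s17 
 * s20   s21  s14  s22 
   s21   s18  s19  s20 
   s22   s21  s14  s22 
(> = start, * = accepting)

start=s0 accept=s18,s19,s20 s0-a->s1 s0-b->s2 s0-c->s3 s1-a->s4 s1-b->s5 s1-c->s6 s2-a->s7 s2-b->s8 s2-c->s9 s3-a->s10 s3-b->s11 s3-c->s12 s4-a->s4 s4-b->s5 s4-c->s6 s5-a->s7 s5-b->s8 s5-c->s9 s6-a->s10 s6-b->s11 s6-c->s12 s7-a->s4 s7-b->s5 s7-c->s6 s8-a->s7 s8-b->s8 s8-c->s9 s9-a->s10 s9-b->s11 s9-c->s12 s10-a->s4 s10-b->s5 s10-c->s13 s11-a->s7 s11-b->s8 s11-c->s9 s12-a->s10 s12-b->s11 s12-c->s12 s13-a->s10 s13-b->s14 s13-c->s12 s14-a->s15 s14-b->s16 s14-c->s17 s15-a->s18 s15-b->s19 s15-c->s20 s16-a->s15 s16-b->s16 s16-c->s17 s17-a->s21 s17-b->s14 s17-c->s22 s18-a->s18 s18-b->s19 s18-c->s20 s19-a->s15 s19-b->s16 s19-c->s17 s20-a->s21 s20-b->s14 s20-c->s22 s21-a->s18 s21-b->s19 s21-c->s20 s22-a->s21 s22-b->s14 s22-c->s22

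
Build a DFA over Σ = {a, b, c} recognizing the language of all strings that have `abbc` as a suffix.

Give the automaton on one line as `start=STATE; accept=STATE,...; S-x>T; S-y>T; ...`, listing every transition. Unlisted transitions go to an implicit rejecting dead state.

start=S0; accept=S4; S0-a>S1; S0-b>S0; S0-c>S0; S1-a>S1; S1-b>S2; S1-c>S0; S2-a>S1; S2-b>S3; S2-c>S0; S3-a>S1; S3-b>S0; S3-c>S4; S4-a>S1; S4-b>S0; S4-c>S0

Remember how much of `abbc` the current input suffix matches. State S0 means no match yet; S1 means the last symbol is `a`; S2 means the last 2 symbols are `ab`; S3 means the last 3 symbols are `abb`; S4 means the last 4 symbols are `abbc`. Only S4 accepts. On a mismatch, fall back to the longest proper suffix that is still a prefix of `abbc`.
A 5-state machine:
        a   b   c  
>  S0   S1  S0  S0 
   S1   S1  S2  S0 
   S2   S1  S3  S0 
   S3   S1  S0  S4 
 * S4   S1  S0  S0 
(> = start, * = accepting)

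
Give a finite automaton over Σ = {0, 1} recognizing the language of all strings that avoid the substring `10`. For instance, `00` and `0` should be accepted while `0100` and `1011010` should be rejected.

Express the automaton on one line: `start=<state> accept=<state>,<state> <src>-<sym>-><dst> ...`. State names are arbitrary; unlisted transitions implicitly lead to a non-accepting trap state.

Track partial matches of the forbidden pattern `10`. State q2 is a dead state reached once `10` has occurred; every other state accepts. q0 means no part of `10` is currently matched.
        0   1  
>* q0   q0  q1 
 * q1   q2  q1 
   q2   q2  q2 
(> = start, * = accepting)

start=q0 accept=q0,q1 q0-0->q0 q0-1->q1 q1-0->q2 q1-1->q1 q2-0->q2 q2-1->q2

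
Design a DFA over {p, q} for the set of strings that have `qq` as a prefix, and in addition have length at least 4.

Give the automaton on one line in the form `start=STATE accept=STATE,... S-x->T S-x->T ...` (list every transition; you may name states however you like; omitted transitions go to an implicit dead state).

start=s0 accept=s5 s0-p->s1 s0-q->s2 s1-p->s1 s1-q->s1 s2-p->s1 s2-q->s3 s3-p->s4 s3-q->s4 s4-p->s5 s4-q->s5 s5-p->s5 s5-q->s5

Handle the two conditions separately and then intersect. The first has 4 states tracking whether the input so far still matches the prefix `qq`; the second has 6 states tracking the input length, saturating at 5. A product state is a pair (one from each), accepting exactly when both do. After merging equivalent states the machine shrinks.
        p   q  
>  s0   s1  s2 
   s1   s1  s1 
   s2   s1  s3 
   s3   s4  s4 
   s4   s5  s5 
 * s5   s5  s5 
(> = start, * = accepting)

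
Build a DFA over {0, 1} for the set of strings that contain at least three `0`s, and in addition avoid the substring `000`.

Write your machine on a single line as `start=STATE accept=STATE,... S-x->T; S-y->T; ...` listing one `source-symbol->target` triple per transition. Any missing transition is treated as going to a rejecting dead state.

start=q0; accept=q8,q9,q10,q11,q12,q13; q0-0->q1; q0-1->q0; q1-0->q2; q1-1->q3; q2-0->q4; q2-1->q5; q3-0->q6; q3-1->q3; q4-0->q7; q4-1->q4; q5-0->q8; q5-1->q5; q6-0->q9; q6-1->q5; q7-0->q7; q7-1->q7; q8-0->q10; q8-1->q11; q9-0->q7; q9-1->q11; q10-0->q7; q10-1->q12; q11-0->q13; q11-1->q11; q12-0->q13; q12-1->q12; q13-0->q10; q13-1->q12

Run two small machines in parallel and take their product. One (5 states) tracks the count of `0`s, saturating at 4; the other (4 states) tracks partial matches of the forbidden pattern `000`. Each combined state is a pair, one component from each; accept when both components accept.
14 states suffice.
          0    1  
>  q0     q1   q0 
   q1     q2   q3 
   q2     q4   q5 
   q3     q6   q3 
   q4     q7   q4 
   q5     q8   q5 
   q6     q9   q5 
   q7     q7   q7 
 * q8    q10  q11 
 * q9     q7  q11 
 * q10    q7  q12 
 * q11   q13  q11 
 * q12   q13  q12 
 * q13   q10  q12 
(> = start, * = accepting)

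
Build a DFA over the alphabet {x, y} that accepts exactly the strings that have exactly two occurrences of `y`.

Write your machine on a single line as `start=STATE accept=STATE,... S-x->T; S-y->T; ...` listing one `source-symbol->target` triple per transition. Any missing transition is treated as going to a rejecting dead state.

start=q0; accept=q2; q0-x->q0; q0-y->q1; q1-x->q1; q1-y->q2; q2-x->q2; q2-y->q3; q3-x->q3; q3-y->q3

Count `y`s, saturating at 3: states q0 through q2 mean 0 through 2 `y`s seen; q3 means more than 2. Each `y` increments (capped at q3); other symbols loop. Accept from {q2}.
With 4 states:
        x   y  
>  q0   q0  q1 
   q1   q1  q2 
 * q2   q2  q3 
   q3   q3  q3 
(> = start, * = accepting)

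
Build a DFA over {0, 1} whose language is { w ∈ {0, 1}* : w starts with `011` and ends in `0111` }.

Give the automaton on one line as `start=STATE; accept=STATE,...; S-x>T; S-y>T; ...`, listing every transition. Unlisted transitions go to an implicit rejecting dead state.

start=A; accept=G; A-0>B; A-1>C; B-0>C; B-1>D; C-0>C; C-1>C; D-0>C; D-1>E; E-0>F; E-1>G; F-0>F; F-1>H; G-0>F; G-1>I; H-0>F; H-1>E; I-0>F; I-1>I

Build one automaton per condition and run them in lockstep. The first has 5 states tracking whether the input so far still matches the prefix `011`; the second has 5 states tracking how much of the suffix `0111` has currently been matched. A product state is a pair (one from each), accepting exactly when both do. Minimizing collapses redundant product states.
9 states suffice.
       0  1 
>  A   B  C 
   B   C  D 
   C   C  C 
   D   C  E 
   E   F  G 
   F   F  H 
 * G   F  I 
   H   F  E 
   I   F  I 
(> = start, * = accepting)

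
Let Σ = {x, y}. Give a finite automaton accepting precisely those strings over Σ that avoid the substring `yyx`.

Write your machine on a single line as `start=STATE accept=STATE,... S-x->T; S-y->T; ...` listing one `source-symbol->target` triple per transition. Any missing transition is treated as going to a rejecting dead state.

This is the complement of 'contains `yyx`'. Use the same substring-matching states — q0 through q3 holding how much of `yyx` has just been matched — but flip the accepting set: everything except the trap q3 accepts.
4 states suffice.
        x   y  
>* q0   q0  q1 
 * q1   q0  q2 
 * q2   q3  q2 
   q3   q3  q3 
(> = start, * = accepting)

start=q0; accept=q0,q1,q2; q0-x->q0; q0-y->q1; q1-x->q0; q1-y->q2; q2-x->q3; q2-y->q2; q3-x->q3; q3-y->q3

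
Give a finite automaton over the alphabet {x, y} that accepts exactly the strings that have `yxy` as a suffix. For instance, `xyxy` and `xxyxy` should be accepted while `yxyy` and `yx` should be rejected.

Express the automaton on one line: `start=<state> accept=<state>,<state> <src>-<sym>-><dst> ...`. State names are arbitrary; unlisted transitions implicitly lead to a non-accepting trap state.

start=q0 accept=q3 q0-x->q0 q0-y->q1 q1-x->q2 q1-y->q1 q2-x->q0 q2-y->q3 q3-x->q2 q3-y->q1

Remember how much of `yxy` the current input suffix matches. State q0 means no match yet; q1 means the last symbol is `y`; q2 means the last 2 symbols are `yx`; q3 means the last 3 symbols are `yxy`. Only q3 accepts. On a mismatch, fall back to the longest proper suffix that is still a prefix of `yxy`.
4 states suffice.
        x   y  
>  q0   q0  q1 
   q1   q2  q1 
   q2   q0  q3 
 * q3   q2  q1 
(> = start, * = accepting)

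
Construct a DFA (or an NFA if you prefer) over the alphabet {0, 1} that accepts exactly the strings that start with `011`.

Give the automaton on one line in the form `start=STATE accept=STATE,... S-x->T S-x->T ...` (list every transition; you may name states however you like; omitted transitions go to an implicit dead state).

Walk along `011` while the input agrees: from S0 take `0` to S1, and so on. Any deviation drops to the rejecting sink S4. Once S3 is reached the prefix is confirmed and every continuation is accepted.
A 5-state machine:
        0   1  
>  S0   S1  S4 
   S1   S4  S2 
   S2   S4  S3 
 * S3   S3  S3 
   S4   S4  S4 
(> = start, * = accepting)

start=S0 accept=S3 S0-0->S1 S0-1->S4 S1-0->S4 S1-1->S2 S2-0->S4 S2-1->S3 S3-0->S3 S3-1->S3 S4-0->S4 S4-1->S4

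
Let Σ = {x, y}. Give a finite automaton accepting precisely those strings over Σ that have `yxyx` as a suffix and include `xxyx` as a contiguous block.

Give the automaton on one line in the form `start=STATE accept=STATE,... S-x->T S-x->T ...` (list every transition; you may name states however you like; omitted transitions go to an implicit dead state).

start=S0 accept=S12 S0-x->S1 S0-y->S2 S1-x->S3 S1-y->S2 S2-x->S4 S2-y->S2 S3-x->S3 S3-y->S5 S4-x->S3 S4-y->S6 S5-x->S7 S5-y->S2 S6-x->S8 S6-y->S2 S7-x->S9 S7-y->S10 S8-x->S3 S8-y->S6 S9-x->S9 S9-y->S11 S10-x->S12 S10-y->S11 S11-x->S7 S11-y->S11 S12-x->S9 S12-y->S10

Handle the two conditions separately and then intersect. The first has 5 states tracking how much of the suffix `yxyx` has currently been matched; the second has 5 states tracking whether and how much of `xxyx` has been seen. A product state is a pair (one from each), accepting exactly when both do.
          x    y  
>  S0     S1   S2 
   S1     S3   S2 
   S2     S4   S2 
   S3     S3   S5 
   S4     S3   S6 
   S5     S7   S2 
   S6     S8   S2 
   S7     S9  S10 
   S8     S3   S6 
   S9     S9  S11 
   S10   S12  S11 
   S11    S7  S11 
 * S12    S9  S10 
(> = start, * = accepting)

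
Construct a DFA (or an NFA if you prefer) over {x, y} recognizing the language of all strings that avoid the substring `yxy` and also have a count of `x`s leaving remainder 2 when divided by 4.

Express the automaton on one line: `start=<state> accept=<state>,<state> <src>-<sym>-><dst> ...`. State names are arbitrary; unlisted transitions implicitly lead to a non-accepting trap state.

Run two small machines in parallel and take their product. One (4 states) tracks partial matches of the forbidden pattern `yxy`; the other (4 states) tracks the count of `x`s modulo 4. Each combined state is a pair, one component from each; accept when both components accept. Minimizing collapses redundant product states.
With 13 states:
       x  y 
>  A   B  C 
   B   D  E 
   C   F  C 
 * D   G  H 
   E   I  E 
   F   D  J 
   G   A  K 
 * H   L  H 
 * I   G  J 
   J   J  J 
   K   M  K 
   L   A  J 
   M   B  J 
(> = start, * = accepting)

start=A accept=D,H,I A-x->B A-y->C B-x->D B-y->E C-x->F C-y->C D-x->G D-y->H E-x->I E-y->E F-x->D F-y->J G-x->A G-y->K H-x->L H-y->H I-x->G I-y->J J-x->J J-y->J K-x->M K-y->K L-x->A L-y->J M-x->B M-y->J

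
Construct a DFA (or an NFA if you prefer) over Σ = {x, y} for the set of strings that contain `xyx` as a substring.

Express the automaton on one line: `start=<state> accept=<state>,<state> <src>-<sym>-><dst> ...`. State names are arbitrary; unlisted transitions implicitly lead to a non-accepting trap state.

start=q0 accept=q3 q0-x->q1 q0-y->q0 q1-x->q1 q1-y->q2 q2-x->q3 q2-y->q0 q3-x->q3 q3-y->q3

Track how much of `xyx` has been matched so far: state q0 is no progress, q3 is the absorbing accept state reached once `xyx` has occurred. Intermediate states record partial matches; on a mismatch, fall back to the longest reusable overlap.
With 4 states:
        x   y  
>  q0   q1  q0 
   q1   q1  q2 
   q2   q3  q0 
 * q3   q3  q3 
(> = start, * = accepting)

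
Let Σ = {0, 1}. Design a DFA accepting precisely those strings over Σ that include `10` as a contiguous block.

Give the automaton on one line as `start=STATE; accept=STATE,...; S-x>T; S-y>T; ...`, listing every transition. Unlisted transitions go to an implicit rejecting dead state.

States q0..q1 record the length of the longest prefix of `10` that matches the current input suffix. Reaching q2 means `10` has been seen, and we stay there forever. Accept from q2.
        0   1  
>  q0   q0  q1 
   q1   q2  q1 
 * q2   q2  q2 
(> = start, * = accepting)

start=q0; accept=q2; q0-0>q0; q0-1>q1; q1-0>q2; q1-1>q1; q2-0>q2; q2-1>q2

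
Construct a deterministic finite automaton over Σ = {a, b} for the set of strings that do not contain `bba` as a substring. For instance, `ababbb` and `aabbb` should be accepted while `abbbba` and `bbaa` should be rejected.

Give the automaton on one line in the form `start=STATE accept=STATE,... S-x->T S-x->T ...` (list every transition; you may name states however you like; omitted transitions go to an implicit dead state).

start=q0 accept=q0,q1,q2 q0-a->q0 q0-b->q1 q1-a->q0 q1-b->q2 q2-a->q3 q2-b->q2 q3-a->q3 q3-b->q3

Track partial matches of the forbidden pattern `bba`. State q3 is a dead state reached once `bba` has occurred; every other state accepts. q0 means no part of `bba` is currently matched.
A 4-state machine:
        a   b  
>* q0   q0  q1 
 * q1   q0  q2 
 * q2   q3  q2 
   q3   q3  q3 
(> = start, * = accepting)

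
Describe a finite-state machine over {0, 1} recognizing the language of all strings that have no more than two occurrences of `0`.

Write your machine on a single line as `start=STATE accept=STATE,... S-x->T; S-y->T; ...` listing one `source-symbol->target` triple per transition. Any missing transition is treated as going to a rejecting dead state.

start=q0; accept=q0,q1,q2; q0-0->q1; q0-1->q0; q1-0->q2; q1-1->q1; q2-0->q3; q2-1->q2; q3-0->q3; q3-1->q3

Only the number of `0`s matters, and only up to 3. Make a chain q0 → q1 → q2 → q3 advanced by each `0` (with q3 absorbing); every other symbol self-loops. The accepting set is {q0, q1, q2}.
With 4 states:
        0   1  
>* q0   q1  q0 
 * q1   q2  q1 
 * q2   q3  q2 
   q3   q3  q3 
(> = start, * = accepting)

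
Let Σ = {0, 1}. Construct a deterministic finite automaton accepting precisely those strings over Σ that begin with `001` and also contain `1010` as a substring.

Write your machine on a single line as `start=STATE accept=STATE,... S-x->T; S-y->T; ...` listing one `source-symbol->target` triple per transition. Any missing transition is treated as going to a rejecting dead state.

Run two small machines in parallel and take their product. One (5 states) tracks whether the input so far still matches the prefix `001`; the other (5 states) tracks whether and how much of `1010` has been seen. Each combined state is a pair, one component from each; accept when both components accept.
13 states suffice.
          0    1  
>  s0     s1   s2 
   s1     s3   s2 
   s2     s4   s2 
   s3     s5   s6 
   s4     s5   s7 
   s5     s5   s2 
   s6     s8   s6 
   s7     s9   s2 
   s8    s10  s11 
   s9     s9   s9 
   s10   s10   s6 
   s11   s12   s6 
 * s12   s12  s12 
(> = start, * = accepting)

start=s0; accept=s12; s0-0->s1; s0-1->s2; s1-0->s3; s1-1->s2; s2-0->s4; s2-1->s2; s3-0->s5; s3-1->s6; s4-0->s5; s4-1->s7; s5-0->s5; s5-1->s2; s6-0->s8; s6-1->s6; s7-0->s9; s7-1->s2; s8-0->s10; s8-1->s11; s9-0->s9; s9-1->s9; s10-0->s10; s10-1->s6; s11-0->s12; s11-1->s6; s12-0->s12; s12-1->s12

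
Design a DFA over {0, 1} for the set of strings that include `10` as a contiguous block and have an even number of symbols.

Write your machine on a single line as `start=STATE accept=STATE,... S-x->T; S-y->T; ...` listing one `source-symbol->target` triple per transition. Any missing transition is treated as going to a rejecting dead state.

start=s0; accept=s4; s0-0->s1; s0-1->s2; s1-0->s0; s1-1->s3; s2-0->s4; s2-1->s3; s3-0->s5; s3-1->s2; s4-0->s5; s4-1->s5; s5-0->s4; s5-1->s4

Handle the two conditions separately and then intersect. One (3 states) tracks whether and how much of `10` has been seen; the other (2 states) tracks the input length modulo 2. Each combined state is a pair, one component from each; accept when both components accept.
With 6 states:
        0   1  
>  s0   s1  s2 
   s1   s0  s3 
   s2   s4  s3 
   s3   s5  s2 
 * s4   s5  s5 
   s5   s4  s4 
(> = start, * = accepting)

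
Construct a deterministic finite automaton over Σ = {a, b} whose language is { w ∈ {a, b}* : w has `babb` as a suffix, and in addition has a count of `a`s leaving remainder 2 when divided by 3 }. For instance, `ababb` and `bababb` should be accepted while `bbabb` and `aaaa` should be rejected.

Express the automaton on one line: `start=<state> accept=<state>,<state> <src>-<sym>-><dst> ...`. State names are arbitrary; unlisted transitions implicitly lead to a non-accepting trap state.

Run two small machines in parallel and take their product. The first has 5 states tracking how much of the suffix `babb` has currently been matched; the second has 3 states tracking the count of `a`s modulo 3. A product state is a pair (one from each), accepting exactly when both do. Minimizing collapses redundant product states.
With 7 states:
        a   b  
>  q0   q1  q0 
   q1   q2  q3 
   q2   q0  q2 
   q3   q4  q3 
   q4   q0  q5 
   q5   q0  q6 
 * q6   q0  q2 
(> = start, * = accepting)

start=q0 accept=q6 q0-a->q1 q0-b->q0 q1-a->q2 q1-b->q3 q2-a->q0 q2-b->q2 q3-a->q4 q3-b->q3 q4-a->q0 q4-b->q5 q5-a->q0 q5-b->q6 q6-a->q0 q6-b->q2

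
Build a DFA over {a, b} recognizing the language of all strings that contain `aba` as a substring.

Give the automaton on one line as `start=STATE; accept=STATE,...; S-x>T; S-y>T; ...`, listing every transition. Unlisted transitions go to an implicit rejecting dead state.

States q0..q2 record the length of the longest prefix of `aba` that matches the current input suffix. Reaching q3 means `aba` has been seen, and we stay there forever. Accept from q3.
A 4-state machine:
        a   b  
>  q0   q1  q0 
   q1   q1  q2 
   q2   q3  q0 
 * q3   q3  q3 
(> = start, * = accepting)

start=q0; accept=q3; q0-a>q1; q0-b>q0; q1-a>q1; q1-b>q2; q2-a>q3; q2-b>q0; q3-a>q3; q3-b>q3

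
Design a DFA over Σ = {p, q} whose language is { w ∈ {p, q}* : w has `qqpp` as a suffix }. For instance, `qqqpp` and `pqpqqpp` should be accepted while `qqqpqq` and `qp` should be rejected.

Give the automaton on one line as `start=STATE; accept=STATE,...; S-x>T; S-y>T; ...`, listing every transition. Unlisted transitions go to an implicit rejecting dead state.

start=A; accept=E; A-p>A; A-q>B; B-p>A; B-q>C; C-p>D; C-q>C; D-p>E; D-q>B; E-p>A; E-q>B

Remember how much of `qqpp` the current input suffix matches. State A means no match yet; B means the last symbol is `q`; C means the last 2 symbols are `qq`; D means the last 3 symbols are `qqp`; E means the last 4 symbols are `qqpp`. Only E accepts. On a mismatch, fall back to the longest proper suffix that is still a prefix of `qqpp`.
       p  q 
>  A   A  B 
   B   A  C 
   C   D  C 
   D   E  B 
 * E   A  B 
(> = start, * = accepting)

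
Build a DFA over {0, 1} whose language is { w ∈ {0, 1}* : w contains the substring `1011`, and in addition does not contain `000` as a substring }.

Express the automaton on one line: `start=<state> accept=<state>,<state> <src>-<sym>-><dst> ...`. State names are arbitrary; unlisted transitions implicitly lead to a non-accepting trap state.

start=s0 accept=s7,s8,s9 s0-0->s1 s0-1->s2 s1-0->s3 s1-1->s2 s2-0->s4 s2-1->s2 s3-0->s5 s3-1->s2 s4-0->s3 s4-1->s6 s5-0->s5 s5-1->s5 s6-0->s4 s6-1->s7 s7-0->s8 s7-1->s7 s8-0->s9 s8-1->s7 s9-0->s5 s9-1->s7

Run two small machines in parallel and take their product. One (5 states) tracks whether and how much of `1011` has been seen; the other (4 states) tracks partial matches of the forbidden pattern `000`. Each combined state is a pair, one component from each; accept when both components accept. Equivalent product states are then merged.
        0   1  
>  s0   s1  s2 
   s1   s3  s2 
   s2   s4  s2 
   s3   s5  s2 
   s4   s3  s6 
   s5   s5  s5 
   s6   s4  s7 
 * s7   s8  s7 
 * s8   s9  s7 
 * s9   s5  s7 
(> = start, * = accepting)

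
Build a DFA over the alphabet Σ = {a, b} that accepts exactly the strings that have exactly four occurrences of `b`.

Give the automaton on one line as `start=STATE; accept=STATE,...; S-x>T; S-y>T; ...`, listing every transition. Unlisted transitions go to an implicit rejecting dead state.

Only the number of `b`s matters, and only up to 5. Make a chain s0 → s1 → s2 → s3 → s4 → s5 advanced by each `b` (with s5 absorbing); every other symbol self-loops. The accepting set is {s4}.
With 6 states:
        a   b  
>  s0   s0  s1 
   s1   s1  s2 
   s2   s2  s3 
   s3   s3  s4 
 * s4   s4  s5 
   s5   s5  s5 
(> = start, * = accepting)

start=s0; accept=s4; s0-a>s0; s0-b>s1; s1-a>s1; s1-b>s2; s2-a>s2; s2-b>s3; s3-a>s3; s3-b>s4; s4-a>s4; s4-b>s5; s5-a>s5; s5-b>s5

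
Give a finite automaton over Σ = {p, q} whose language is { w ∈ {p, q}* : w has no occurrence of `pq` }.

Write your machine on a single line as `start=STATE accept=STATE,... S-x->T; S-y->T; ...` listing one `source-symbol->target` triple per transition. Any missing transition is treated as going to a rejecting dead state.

Track partial matches of the forbidden pattern `pq`. State C is a dead state reached once `pq` has occurred; every other state accepts. A means no part of `pq` is currently matched.
With 3 states:
       p  q 
>* A   B  A 
 * B   B  C 
   C   C  C 
(> = start, * = accepting)

start=A; accept=A,B; A-p->B; A-q->A; B-p->B; B-q->C; C-p->C; C-q->C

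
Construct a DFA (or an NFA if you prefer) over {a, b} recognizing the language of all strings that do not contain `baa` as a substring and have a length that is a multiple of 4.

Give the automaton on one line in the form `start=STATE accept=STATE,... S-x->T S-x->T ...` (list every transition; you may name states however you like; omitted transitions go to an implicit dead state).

start=S0 accept=S0,S10,S11 S0-a->S1 S0-b->S2 S1-a->S3 S1-b->S4 S2-a->S5 S2-b->S4 S3-a->S6 S3-b->S7 S4-a->S8 S4-b->S7 S5-a->S9 S5-b->S7 S6-a->S0 S6-b->S10 S7-a->S11 S7-b->S10 S8-a->S12 S8-b->S10 S9-a->S12 S9-b->S12 S10-a->S13 S10-b->S2 S11-a->S14 S11-b->S2 S12-a->S14 S12-b->S14 S13-a->S15 S13-b->S4 S14-a->S15 S14-b->S15 S15-a->S9 S15-b->S9

Run two small machines in parallel and take their product. The first has 4 states tracking partial matches of the forbidden pattern `baa`; the second has 4 states tracking the input length modulo 4. A product state is a pair (one from each), accepting exactly when both do.
With 16 states:
          a    b  
>* S0     S1   S2 
   S1     S3   S4 
   S2     S5   S4 
   S3     S6   S7 
   S4     S8   S7 
   S5     S9   S7 
   S6     S0  S10 
   S7    S11  S10 
   S8    S12  S10 
   S9    S12  S12 
 * S10   S13   S2 
 * S11   S14   S2 
   S12   S14  S14 
   S13   S15   S4 
   S14   S15  S15 
   S15    S9   S9 
(> = start, * = accepting)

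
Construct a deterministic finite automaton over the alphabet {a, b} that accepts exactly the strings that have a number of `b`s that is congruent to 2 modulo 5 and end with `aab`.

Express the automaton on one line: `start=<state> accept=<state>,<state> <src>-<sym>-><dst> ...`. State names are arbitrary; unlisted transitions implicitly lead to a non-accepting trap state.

Build one automaton per condition and run them in lockstep. One (5 states) tracks the count of `b`s modulo 5; the other (4 states) tracks how much of the suffix `aab` has currently been matched. Each combined state is a pair, one component from each; accept when both components accept. Equivalent product states are then merged.
8 states suffice.
        a   b  
>  q0   q0  q1 
   q1   q2  q3 
   q2   q4  q3 
   q3   q3  q5 
   q4   q4  q6 
   q5   q5  q7 
 * q6   q3  q5 
   q7   q7  q0 
(> = start, * = accepting)

start=q0 accept=q6 q0-a->q0 q0-b->q1 q1-a->q2 q1-b->q3 q2-a->q4 q2-b->q3 q3-a->q3 q3-b->q5 q4-a->q4 q4-b->q6 q5-a->q5 q5-b->q7 q6-a->q3 q6-b->q5 q7-a->q7 q7-b->q0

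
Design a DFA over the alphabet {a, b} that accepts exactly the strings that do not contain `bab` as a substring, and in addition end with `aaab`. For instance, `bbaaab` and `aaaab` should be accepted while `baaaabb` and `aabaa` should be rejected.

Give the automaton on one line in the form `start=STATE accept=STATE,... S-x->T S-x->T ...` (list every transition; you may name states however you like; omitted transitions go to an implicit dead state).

Build one automaton per condition and run them in lockstep. The first has 4 states tracking partial matches of the forbidden pattern `bab`; the second has 5 states tracking how much of the suffix `aaab` has currently been matched. A product state is a pair (one from each), accepting exactly when both do.
          a    b  
>  S0     S1   S2 
   S1     S3   S2 
   S2     S4   S2 
   S3     S5   S2 
   S4     S3   S6 
   S5     S5   S7 
   S6     S8   S6 
 * S7     S4   S2 
   S8     S9   S6 
   S9    S10   S6 
   S10   S10  S11 
   S11    S8   S6 
(> = start, * = accepting)

start=S0 accept=S7 S0-a->S1 S0-b->S2 S1-a->S3 S1-b->S2 S2-a->S4 S2-b->S2 S3-a->S5 S3-b->S2 S4-a->S3 S4-b->S6 S5-a->S5 S5-b->S7 S6-a->S8 S6-b->S6 S7-a->S4 S7-b->S2 S8-a->S9 S8-b->S6 S9-a->S10 S9-b->S6 S10-a->S10 S10-b->S11 S11-a->S8 S11-b->S6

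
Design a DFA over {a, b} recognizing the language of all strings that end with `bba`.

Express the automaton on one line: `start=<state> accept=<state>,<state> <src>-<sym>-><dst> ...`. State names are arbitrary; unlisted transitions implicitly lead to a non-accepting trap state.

Remember how much of `bba` the current input suffix matches. State q0 means no match yet; q1 means the last symbol is `b`; q2 means the last 2 symbols are `bb`; q3 means the last 3 symbols are `bba`. Only q3 accepts. On a mismatch, fall back to the longest proper suffix that is still a prefix of `bba`.
4 states suffice.
        a   b  
>  q0   q0  q1 
   q1   q0  q2 
   q2   q3  q2 
 * q3   q0  q1 
(> = start, * = accepting)

start=q0 accept=q3 q0-a->q0 q0-b->q1 q1-a->q0 q1-b->q2 q2-a->q3 q2-b->q2 q3-a->q0 q3-b->q1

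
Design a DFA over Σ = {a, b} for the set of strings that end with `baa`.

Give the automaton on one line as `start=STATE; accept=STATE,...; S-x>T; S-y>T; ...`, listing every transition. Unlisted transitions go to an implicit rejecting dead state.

Remember how much of `baa` the current input suffix matches. State q0 means no match yet; q1 means the last symbol is `b`; q2 means the last 2 symbols are `ba`; q3 means the last 3 symbols are `baa`. Only q3 accepts. On a mismatch, fall back to the longest proper suffix that is still a prefix of `baa`.
With 4 states:
        a   b  
>  q0   q0  q1 
   q1   q2  q1 
   q2   q3  q1 
 * q3   q0  q1 
(> = start, * = accepting)

start=q0; accept=q3; q0-a>q0; q0-b>q1; q1-a>q2; q1-b>q1; q2-a>q3; q2-b>q1; q3-a>q0; q3-b>q1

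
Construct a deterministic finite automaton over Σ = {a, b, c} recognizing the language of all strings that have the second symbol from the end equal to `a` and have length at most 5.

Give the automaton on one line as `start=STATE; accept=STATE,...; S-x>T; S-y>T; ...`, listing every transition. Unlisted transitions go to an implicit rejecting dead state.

Handle the two conditions separately and then intersect. The first has 13 states tracking the last 2 symbols read; the second has 7 states tracking the input length, saturating at 6. A product state is a pair (one from each), accepting exactly when both do. After merging equivalent states the machine shrinks.
A 15-state machine:
          a    b    c  
>  s0     s1   s2   s2 
   s1     s3   s4   s4 
   s2     s5   s6   s6 
 * s3     s7   s8   s8 
 * s4     s9  s10  s10 
   s5     s7   s8   s8 
   s6     s9  s10  s10 
 * s7    s11  s12  s12 
 * s8    s13  s14  s14 
   s9    s11  s12  s12 
   s10   s13  s14  s14 
 * s11   s12  s12  s12 
 * s12   s14  s14  s14 
   s13   s12  s12  s12 
   s14   s14  s14  s14 
(> = start, * = accepting)

start=s0; accept=s3,s4,s7,s8,s11,s12; s0-a>s1; s0-b>s2; s0-c>s2; s1-a>s3; s1-b>s4; s1-c>s4; s2-a>s5; s2-b>s6; s2-c>s6; s3-a>s7; s3-b>s8; s3-c>s8; s4-a>s9; s4-b>s10; s4-c>s10; s5-a>s7; s5-b>s8; s5-c>s8; s6-a>s9; s6-b>s10; s6-c>s10; s7-a>s11; s7-b>s12; s7-c>s12; s8-a>s13; s8-b>s14; s8-c>s14; s9-a>s11; s9-b>s12; s9-c>s12; s10-a>s13; s10-b>s14; s10-c>s14; s11-a>s12; s11-b>s12; s11-c>s12; s12-a>s14; s12-b>s14; s12-c>s14; s13-a>s12; s13-b>s12; s13-c>s12; s14-a>s14; s14-b>s14; s14-c>s14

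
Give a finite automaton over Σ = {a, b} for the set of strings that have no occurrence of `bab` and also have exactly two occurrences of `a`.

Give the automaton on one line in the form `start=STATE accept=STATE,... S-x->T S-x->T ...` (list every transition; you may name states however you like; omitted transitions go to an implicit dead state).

start=S0 accept=S3,S7 S0-a->S1 S0-b->S2 S1-a->S3 S1-b->S4 S2-a->S5 S2-b->S2 S3-a->S6 S3-b->S3 S4-a->S7 S4-b->S4 S5-a->S3 S5-b->S6 S6-a->S6 S6-b->S6 S7-a->S6 S7-b->S6

Handle the two conditions separately and then intersect. One (4 states) tracks partial matches of the forbidden pattern `bab`; the other (4 states) tracks the count of `a`s, saturating at 3. Each combined state is a pair, one component from each; accept when both components accept. After merging equivalent states the machine shrinks.
An 8-state machine:
        a   b  
>  S0   S1  S2 
   S1   S3  S4 
   S2   S5  S2 
 * S3   S6  S3 
   S4   S7  S4 
   S5   S3  S6 
   S6   S6  S6 
 * S7   S6  S6 
(> = start, * = accepting)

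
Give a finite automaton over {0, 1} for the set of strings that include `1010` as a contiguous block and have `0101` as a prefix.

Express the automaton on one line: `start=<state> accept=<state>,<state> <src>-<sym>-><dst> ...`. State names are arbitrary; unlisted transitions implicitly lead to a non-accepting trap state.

start=s0 accept=s10 s0-0->s1 s0-1->s2 s1-0->s3 s1-1->s4 s2-0->s5 s2-1->s2 s3-0->s3 s3-1->s2 s4-0->s6 s4-1->s2 s5-0->s3 s5-1->s7 s6-0->s3 s6-1->s8 s7-0->s9 s7-1->s2 s8-0->s10 s8-1->s11 s9-0->s9 s9-1->s9 s10-0->s10 s10-1->s10 s11-0->s12 s11-1->s11 s12-0->s13 s12-1->s8 s13-0->s13 s13-1->s11

Run two small machines in parallel and take their product. One (5 states) tracks whether and how much of `1010` has been seen; the other (6 states) tracks whether the input so far still matches the prefix `0101`. Each combined state is a pair, one component from each; accept when both components accept.
A 14-state machine:
          0    1  
>  s0     s1   s2 
   s1     s3   s4 
   s2     s5   s2 
   s3     s3   s2 
   s4     s6   s2 
   s5     s3   s7 
   s6     s3   s8 
   s7     s9   s2 
   s8    s10  s11 
   s9     s9   s9 
 * s10   s10  s10 
   s11   s12  s11 
   s12   s13   s8 
   s13   s13  s11 
(> = start, * = accepting)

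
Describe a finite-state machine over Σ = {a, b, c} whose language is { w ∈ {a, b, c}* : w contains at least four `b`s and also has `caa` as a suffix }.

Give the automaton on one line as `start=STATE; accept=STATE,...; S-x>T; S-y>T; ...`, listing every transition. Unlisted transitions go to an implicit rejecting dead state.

start=s0; accept=s7; s0-a>s0; s0-b>s1; s0-c>s0; s1-a>s1; s1-b>s2; s1-c>s1; s2-a>s2; s2-b>s3; s2-c>s2; s3-a>s3; s3-b>s4; s3-c>s3; s4-a>s4; s4-b>s4; s4-c>s5; s5-a>s6; s5-b>s4; s5-c>s5; s6-a>s7; s6-b>s4; s6-c>s5; s7-a>s4; s7-b>s4; s7-c>s5

Handle the two conditions separately and then intersect. One (6 states) tracks the count of `b`s, saturating at 5; the other (4 states) tracks how much of the suffix `caa` has currently been matched. Each combined state is a pair, one component from each; accept when both components accept. After merging equivalent states the machine shrinks.
8 states suffice.
        a   b   c  
>  s0   s0  s1  s0 
   s1   s1  s2  s1 
   s2   s2  s3  s2 
   s3   s3  s4  s3 
   s4   s4  s4  s5 
   s5   s6  s4  s5 
   s6   s7  s4  s5 
 * s7   s4  s4  s5 
(> = start, * = accepting)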